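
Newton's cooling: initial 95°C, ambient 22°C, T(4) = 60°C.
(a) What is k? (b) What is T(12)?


Newton's law: T(t) = T_a + (T₀ - T_a)e^(-kt).
(a) Use T(4) = 60: (60 - 22)/(95 - 22) = e^(-k·4), so k = -ln(0.521)/4 ≈ 0.1632.
(b) Apply k to t = 12: T(12) = 22 + (73)e^(-1.959) ≈ 32.3°C.


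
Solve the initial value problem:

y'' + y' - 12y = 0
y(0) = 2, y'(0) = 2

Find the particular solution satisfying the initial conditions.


Characteristic roots of r² + r - 12 = 0 are 3, -4.
General solution y = c₁ e^(3x) + c₂ e^(-4x).
Apply y(0) = 2: c₁ + c₂ = 2. Apply y'(0) = 2: 3 c₁ - 4 c₂ = 2.
Solve: c₁ = 10/7, c₂ = 4/7.
Particular solution: y = (10/7)e^(3x) + (4/7)e^(-4x).


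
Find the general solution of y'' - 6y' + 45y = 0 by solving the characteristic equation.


Characteristic equation: r² - 6r + 45 = 0.
Discriminant is negative; roots r = 3 ± 6i (complex conjugate pair).
General solution uses e^(α x)(C₁ cos(β x) + C₂ sin(β x)): y = e^(3x)(C₁cos(6x) + C₂sin(6x)).


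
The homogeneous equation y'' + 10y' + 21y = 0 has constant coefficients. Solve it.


Characteristic equation: r² + 10r + 21 = 0.
Factor: (r + 3)(r + 7) = 0 ⇒ r = -3, -7 (distinct real).
General solution: y = C₁e^(-3x) + C₂e^(-7x).


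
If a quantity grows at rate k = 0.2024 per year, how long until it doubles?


Exponential growth: P(t) = P₀ e^(0.2024t). Set P(t)/P₀ = 2: e^(0.2024t) = 2.
Solve: t = ln(2)/0.2024 ≈ 3.42 years.


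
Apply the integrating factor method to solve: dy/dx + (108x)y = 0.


P(x) = 108x ⇒ μ = e^(54x²).
Q(x) = 0 so μ y is constant: y = Ce^(-54x²).


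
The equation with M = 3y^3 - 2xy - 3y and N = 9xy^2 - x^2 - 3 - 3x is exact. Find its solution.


Check exactness: ∂M/∂y = 9y^2 - 2x - 3 and ∂N/∂x = 9y^2 - 2x - 3; equal, so the equation is exact.
Integrate M with respect to x (treating y as constant): ∫M dx = 3xy^3 - x^2y - 3xy + h(y).
Differentiate w.r.t. y and set equal to N: the x-dependent terms already match, leaving h'(y) = -3. Integrate: h(y) = -3y.
So F(x,y) = 3xy^3 - x^2y - 3y - 3xy.
General solution: 3xy^3 - x^2y - 3y - 3xy = C.


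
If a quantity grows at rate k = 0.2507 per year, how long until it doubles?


Exponential growth: P(t) = P₀ e^(0.2507t). Set P(t)/P₀ = 2: e^(0.2507t) = 2.
Solve: t = ln(2)/0.2507 ≈ 2.76 years.


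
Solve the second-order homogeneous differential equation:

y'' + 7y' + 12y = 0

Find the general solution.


Characteristic equation: r² + 7r + 12 = 0.
Factor: (r + 3)(r + 4) = 0 ⇒ r = -3, -4 (distinct real).
General solution: y = C₁e^(-3x) + C₂e^(-4x).


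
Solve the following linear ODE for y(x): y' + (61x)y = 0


P(x) = 61x ⇒ μ = e^((61/2)x²).
Q(x) = 0 so μ y is constant: y = Ce^(-(61/2)x²).


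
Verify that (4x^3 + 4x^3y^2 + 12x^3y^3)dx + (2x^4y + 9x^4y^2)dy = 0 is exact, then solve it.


Check exactness: ∂M/∂y = 8x^3y + 36x^3y^2 and ∂N/∂x = 8x^3y + 36x^3y^2; equal, so the equation is exact.
Integrate M with respect to x (treating y as constant): ∫M dx = x^4 + x^4y^2 + 3x^4y^3 + h(y).
Differentiate w.r.t. y and set equal to N: all terms match, so h'(y) = 0 and h is a constant absorbed into C.
General solution: x^4 + x^4y^2 + 3x^4y^3 = C.


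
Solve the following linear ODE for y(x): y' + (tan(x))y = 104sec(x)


P(x) = tan(x) ⇒ μ = e^(∫tan(x)dx) = sec(x).
(sec(x) y)' = 104sec²(x) ⇒ sec(x) y = 104tan(x) + C.
Multiply by cos(x): y = 104sin(x) + C·cos(x).


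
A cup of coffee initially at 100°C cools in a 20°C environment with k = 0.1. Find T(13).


Newton's law: dT/dt = -k(T - T_a) has solution T(t) = T_a + (T₀ - T_a)e^(-kt).
Plug in T_a = 20, T₀ = 100, k = 0.1, t = 13: T(13) = 20 + (80)e^(-1.30) ≈ 41.8°C.


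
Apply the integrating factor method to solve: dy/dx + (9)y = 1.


P(x) = 9, Q(x) = 1; integrating factor μ = e^(9x).
(μ y)' = e^(9x) ⇒ μ y = (1/9)e^(9x) + C.
Divide by μ: y = 1/9 + Ce^(-9x).


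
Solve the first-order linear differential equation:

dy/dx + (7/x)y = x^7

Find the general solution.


P(x) = 7/x ⇒ μ = x^7.
(x^7 y)' = x^7·x^7 = x^14.
Integrate: x^7 y = x^15/(15) + C.
Solve for y: y = (1/15)x^8 + C/x^7.


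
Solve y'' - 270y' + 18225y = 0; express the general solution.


Characteristic equation: r² - 270r + 18225 = 0, i.e. (r - 135)² = 0.
Repeated root r = 135; include an x factor for the second linearly independent solution.
General solution: y = (C₁ + C₂x)e^(135x).


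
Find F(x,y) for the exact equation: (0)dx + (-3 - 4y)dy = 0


Check exactness: ∂M/∂y = 0 and ∂N/∂x = 0; equal, so the equation is exact.
Integrate M with respect to x (treating y as constant): ∫M dx = 0 + h(y).
Differentiate w.r.t. y and set equal to N: the x-dependent terms already match, leaving h'(y) = -3 - 4y. Integrate: h(y) = -3y - 2y^2.
So F(x,y) = -3y - 2y^2.
General solution: -3y - 2y^2 = C.


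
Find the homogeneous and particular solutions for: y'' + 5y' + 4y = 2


Characteristic roots of r² + 5r + 4 = 0 are -4, -1.
y_h = C₁e^(-4x) + C₂e^(-x).
Constant forcing; try y_p = A. Then 4A = 2 ⇒ A = 1/2.
General solution: y = C₁e^(-4x) + C₂e^(-x) + 1/2.


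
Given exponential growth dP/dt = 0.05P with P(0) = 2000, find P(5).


The ODE dP/dt = 0.05P has solution P(t) = P(0)e^(0.05t).
Substitute P(0) = 2000 and t = 5: P(5) = 2000 e^(0.25) ≈ 2568.


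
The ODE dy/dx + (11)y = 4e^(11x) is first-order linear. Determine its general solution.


P(x) = 11 ⇒ μ = e^(11x).
(μ y)' = 4e^(22x) ⇒ μ y = (4/22)e^(22x) + C.
Divide by μ: y = (2/11)e^(11x) + Ce^(-11x).


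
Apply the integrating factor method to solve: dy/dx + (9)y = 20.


P(x) = 9, Q(x) = 20; integrating factor μ = e^(9x).
(μ y)' = 20e^(9x) ⇒ μ y = (20/9)e^(9x) + C.
Divide by μ: y = 20/9 + Ce^(-9x).


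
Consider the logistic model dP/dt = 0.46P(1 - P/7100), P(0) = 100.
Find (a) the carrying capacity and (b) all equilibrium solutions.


Logistic ODE dP/dt = 0.46P(1 - P/7100) has equilibria where dP/dt = 0, i.e. P = 0 or P = 7100.
The coefficient (1 - P/K) = 0 when P = K, identifying K = 7100 as the carrying capacity.
(a) K = 7100; (b) equilibria P = 0 and P = 7100.


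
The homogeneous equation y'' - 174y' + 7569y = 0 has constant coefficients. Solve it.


Characteristic equation: r² - 174r + 7569 = 0, i.e. (r - 87)² = 0.
Repeated root r = 87; include an x factor for the second linearly independent solution.
General solution: y = (C₁ + C₂x)e^(87x).


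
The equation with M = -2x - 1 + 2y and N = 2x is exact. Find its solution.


Check exactness: ∂M/∂y = 2 and ∂N/∂x = 2; equal, so the equation is exact.
Integrate M with respect to x (treating y as constant): ∫M dx = -x^2 - x + 2xy + h(y).
Differentiate w.r.t. y and set equal to N: all terms match, so h'(y) = 0 and h is a constant absorbed into C.
General solution: -x^2 - x + 2xy = C.


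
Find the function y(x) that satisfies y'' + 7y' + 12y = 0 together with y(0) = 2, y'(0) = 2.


Characteristic roots of r² + 7r + 12 = 0 are -4, -3.
General solution y = c₁ e^(-4x) + c₂ e^(-3x).
Apply y(0) = 2: c₁ + c₂ = 2. Apply y'(0) = 2: -4 c₁ - 3 c₂ = 2.
Solve: c₁ = -8, c₂ = 10.
Particular solution: y = -8e^(-4x) + 10e^(-3x).


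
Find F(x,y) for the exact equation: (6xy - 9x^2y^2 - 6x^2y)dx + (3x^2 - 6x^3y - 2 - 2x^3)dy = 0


Check exactness: ∂M/∂y = 6x - 18x^2y - 6x^2 and ∂N/∂x = 6x - 18x^2y - 6x^2; equal, so the equation is exact.
Integrate M with respect to x (treating y as constant): ∫M dx = 3x^2y - 3x^3y^2 - 2x^3y + h(y).
Differentiate w.r.t. y and set equal to N: the x-dependent terms already match, leaving h'(y) = -2. Integrate: h(y) = -2y.
So F(x,y) = 3x^2y - 3x^3y^2 - 2y - 2x^3y.
General solution: 3x^2y - 3x^3y^2 - 2y - 2x^3y = C.


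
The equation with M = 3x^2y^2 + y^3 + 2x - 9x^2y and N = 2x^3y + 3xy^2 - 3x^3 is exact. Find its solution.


Check exactness: ∂M/∂y = 6x^2y + 3y^2 - 9x^2 and ∂N/∂x = 6x^2y + 3y^2 - 9x^2; equal, so the equation is exact.
Integrate M with respect to x (treating y as constant): ∫M dx = x^3y^2 + xy^3 + x^2 - 3x^3y + h(y).
Differentiate w.r.t. y and set equal to N: all terms match, so h'(y) = 0 and h is a constant absorbed into C.
General solution: x^3y^2 + xy^3 + x^2 - 3x^3y = C.


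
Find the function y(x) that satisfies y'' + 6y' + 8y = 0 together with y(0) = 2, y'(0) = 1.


Characteristic roots of r² + 6r + 8 = 0 are -2, -4.
General solution y = c₁ e^(-2x) + c₂ e^(-4x).
Apply y(0) = 2: c₁ + c₂ = 2. Apply y'(0) = 1: -2 c₁ - 4 c₂ = 1.
Solve: c₁ = 9/2, c₂ = -5/2.
Particular solution: y = (9/2)e^(-2x) - (5/2)e^(-4x).


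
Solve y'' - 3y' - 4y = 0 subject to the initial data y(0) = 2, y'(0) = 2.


Characteristic roots of r² - 3r - 4 = 0 are -1, 4.
General solution y = c₁ e^(-x) + c₂ e^(4x).
Apply y(0) = 2: c₁ + c₂ = 2. Apply y'(0) = 2: -1 c₁ + 4 c₂ = 2.
Solve: c₁ = 6/5, c₂ = 4/5.
Particular solution: y = (6/5)e^(-x) + (4/5)e^(4x).


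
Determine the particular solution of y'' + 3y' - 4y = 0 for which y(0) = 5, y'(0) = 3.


Characteristic roots of r² + 3r - 4 = 0 are 1, -4.
General solution y = c₁ e^(x) + c₂ e^(-4x).
Apply y(0) = 5: c₁ + c₂ = 5. Apply y'(0) = 3: 1 c₁ - 4 c₂ = 3.
Solve: c₁ = 23/5, c₂ = 2/5.
Particular solution: y = (23/5)e^(x) + (2/5)e^(-4x).


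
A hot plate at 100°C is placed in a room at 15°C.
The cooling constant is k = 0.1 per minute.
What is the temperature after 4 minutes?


Newton's law: dT/dt = -k(T - T_a) has solution T(t) = T_a + (T₀ - T_a)e^(-kt).
Plug in T_a = 15, T₀ = 100, k = 0.1, t = 4: T(4) = 15 + (85)e^(-0.40) ≈ 72.0°C.


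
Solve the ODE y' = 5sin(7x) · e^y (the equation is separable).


Separate: e^(-y) dy = 5sin(7x) dx.
Integrate: -e^(-y) = -(5/7)cos(7x) + C₀.
Rearrange: e^(-y) = (5/7)cos(7x) + C.


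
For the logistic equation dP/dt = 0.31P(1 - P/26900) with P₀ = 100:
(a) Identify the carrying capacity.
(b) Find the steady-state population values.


Logistic ODE dP/dt = 0.31P(1 - P/26900) has equilibria where dP/dt = 0, i.e. P = 0 or P = 26900.
The coefficient (1 - P/K) = 0 when P = K, identifying K = 26900 as the carrying capacity.
(a) K = 26900; (b) equilibria P = 0 and P = 26900.


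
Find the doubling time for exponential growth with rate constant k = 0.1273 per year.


Exponential growth: P(t) = P₀ e^(0.1273t). Set P(t)/P₀ = 2: e^(0.1273t) = 2.
Solve: t = ln(2)/0.1273 ≈ 5.44 years.


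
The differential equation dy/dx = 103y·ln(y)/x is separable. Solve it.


Separate: dy/[y ln(y)] = 103 dx/x.
Substitute u = ln(y): du/u = 103 dx/x.
Integrate: ln|ln(y)| = 103ln|x| + C₀, hence ln(y) = C·x^103.


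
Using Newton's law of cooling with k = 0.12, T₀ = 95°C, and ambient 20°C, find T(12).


Newton's law: dT/dt = -k(T - T_a) has solution T(t) = T_a + (T₀ - T_a)e^(-kt).
Plug in T_a = 20, T₀ = 95, k = 0.12, t = 12: T(12) = 20 + (75)e^(-1.44) ≈ 37.8°C.


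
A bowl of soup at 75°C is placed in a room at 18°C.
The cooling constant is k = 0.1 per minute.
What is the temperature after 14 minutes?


Newton's law: dT/dt = -k(T - T_a) has solution T(t) = T_a + (T₀ - T_a)e^(-kt).
Plug in T_a = 18, T₀ = 75, k = 0.1, t = 14: T(14) = 18 + (57)e^(-1.40) ≈ 32.1°C.


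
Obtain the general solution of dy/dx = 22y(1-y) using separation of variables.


Separate: dy/[y(1-y)] = 22 dx.
Partial fractions: 1/[y(1-y)] = 1/y + 1/(1-y).
Integrate: ln|y/(1-y)| = 22x + C₀.
Solve for y: y = 1/(1 + Ce^(-22x)).


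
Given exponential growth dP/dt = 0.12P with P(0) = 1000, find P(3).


The ODE dP/dt = 0.12P has solution P(t) = P(0)e^(0.12t).
Substitute P(0) = 1000 and t = 3: P(3) = 1000 e^(0.36) ≈ 1433.


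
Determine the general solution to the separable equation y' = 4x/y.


Separate variables: y dy = 4x dx.
Integrate both sides: y²/2 = 2x^2 + C₀.
Multiply by 2: y² = 4x^2 + C.


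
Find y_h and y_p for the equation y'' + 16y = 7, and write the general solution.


Homogeneous part: r² + 16 = 0 ⇒ r = ±4i, so y_h = C₁cos(4x) + C₂sin(4x).
Try constant y_p = A; plug in: 16A = 7 ⇒ A = 7/16.
General solution: y = C₁cos(4x) + C₂sin(4x) + 7/16.


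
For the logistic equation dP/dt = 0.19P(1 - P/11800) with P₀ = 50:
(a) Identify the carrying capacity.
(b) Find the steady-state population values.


Logistic ODE dP/dt = 0.19P(1 - P/11800) has equilibria where dP/dt = 0, i.e. P = 0 or P = 11800.
The coefficient (1 - P/K) = 0 when P = K, identifying K = 11800 as the carrying capacity.
(a) K = 11800; (b) equilibria P = 0 and P = 11800.


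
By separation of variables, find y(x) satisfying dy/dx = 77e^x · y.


Separate variables: dy/y = 77e^x dx.
Integrate: ln|y| = 77e^x + C₀.
Exponentiate: y = Ce^(77e^x).


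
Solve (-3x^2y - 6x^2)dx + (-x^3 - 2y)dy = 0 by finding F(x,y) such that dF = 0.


Check exactness: ∂M/∂y = -3x^2 and ∂N/∂x = -3x^2; equal, so the equation is exact.
Integrate M with respect to x (treating y as constant): ∫M dx = -x^3y - 2x^3 + h(y).
Differentiate w.r.t. y and set equal to N: the x-dependent terms already match, leaving h'(y) = -2y. Integrate: h(y) = -y^2.
So F(x,y) = -x^3y - y^2 - 2x^3.
General solution: -x^3y - y^2 - 2x^3 = C.


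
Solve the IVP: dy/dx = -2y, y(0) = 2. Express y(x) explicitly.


General solution of y' = -2y is y = Ce^(-2x).
Apply y(0) = 2: C = 2.
Particular solution: y = 2e^(-2x).


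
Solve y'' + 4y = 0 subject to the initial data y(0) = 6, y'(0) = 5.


Characteristic roots of r² + 4 = 0 are ±2i, so y = C₁cos(2x) + C₂sin(2x).
Apply y(0) = 6: C₁ = 6. Differentiate and apply y'(0) = 5: 2·C₂ = 5, so C₂ = 5/2.
Particular solution: y = 6cos(2x) + (5/2)sin(2x).


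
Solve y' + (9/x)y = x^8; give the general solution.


P(x) = 9/x ⇒ μ = x^9.
(x^9 y)' = x^17 ⇒ x^9 y = x^18/(18) + C.
Solve for y: y = (1/18)x^9 + C/x^9.


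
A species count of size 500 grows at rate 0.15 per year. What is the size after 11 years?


The ODE dP/dt = 0.15P has solution P(t) = P(0)e^(0.15t).
Substitute P(0) = 500 and t = 11: P(11) = 500 e^(1.65) ≈ 2603.


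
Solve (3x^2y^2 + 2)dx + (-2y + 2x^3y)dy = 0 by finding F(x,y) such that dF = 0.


Check exactness: ∂M/∂y = 6x^2y and ∂N/∂x = 6x^2y; equal, so the equation is exact.
Integrate M with respect to x (treating y as constant): ∫M dx = x^3y^2 + 2x + h(y).
Differentiate w.r.t. y and set equal to N: the x-dependent terms already match, leaving h'(y) = -2y. Integrate: h(y) = -y^2.
So F(x,y) = -y^2 + x^3y^2 + 2x.
General solution: -y^2 + x^3y^2 + 2x = C.


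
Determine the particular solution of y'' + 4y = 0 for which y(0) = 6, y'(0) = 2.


Characteristic roots of r² + 4 = 0 are ±2i, so y = C₁cos(2x) + C₂sin(2x).
Apply y(0) = 6: C₁ = 6. Differentiate and apply y'(0) = 2: 2·C₂ = 2, so C₂ = 1.
Particular solution: y = 6cos(2x) + sin(2x).


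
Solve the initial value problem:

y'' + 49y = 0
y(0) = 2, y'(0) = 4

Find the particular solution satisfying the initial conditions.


Characteristic roots of r² + 49 = 0 are ±7i, so y = C₁cos(7x) + C₂sin(7x).
Apply y(0) = 2: C₁ = 2. Differentiate and apply y'(0) = 4: 7·C₂ = 4, so C₂ = 4/7.
Particular solution: y = 2cos(7x) + (4/7)sin(7x).


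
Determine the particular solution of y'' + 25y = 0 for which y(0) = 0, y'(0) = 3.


Characteristic roots of r² + 25 = 0 are ±5i, so y = C₁cos(5x) + C₂sin(5x).
Apply y(0) = 0: C₁ = 0. Differentiate and apply y'(0) = 3: 5·C₂ = 3, so C₂ = 3/5.
Particular solution: y = (3/5)sin(5x).


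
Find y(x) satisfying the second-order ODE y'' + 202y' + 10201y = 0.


Characteristic equation: r² + 202r + 10201 = 0, i.e. (r + 101)² = 0.
Repeated root r = -101; include an x factor for the second linearly independent solution.
General solution: y = (C₁ + C₂x)e^(-101x).


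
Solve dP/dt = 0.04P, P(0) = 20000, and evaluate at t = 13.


The ODE dP/dt = 0.04P has solution P(t) = P(0)e^(0.04t).
Substitute P(0) = 20000 and t = 13: P(13) = 20000 e^(0.52) ≈ 33641.


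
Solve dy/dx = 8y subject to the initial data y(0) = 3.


General solution of y' = 8y is y = Ce^(8x).
Apply y(0) = 3: C = 3.
Particular solution: y = 3e^(8x).


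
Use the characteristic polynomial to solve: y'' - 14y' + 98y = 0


Characteristic equation: r² - 14r + 98 = 0.
Discriminant is negative; roots r = 7 ± 7i (complex conjugate pair).
General solution uses e^(α x)(C₁ cos(β x) + C₂ sin(β x)): y = e^(7x)(C₁cos(7x) + C₂sin(7x)).


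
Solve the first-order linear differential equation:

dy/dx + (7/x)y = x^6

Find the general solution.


P(x) = 7/x ⇒ μ = x^7.
(x^7 y)' = x^13 ⇒ x^7 y = x^14/(14) + C.
Solve for y: y = (1/14)x^7 + C/x^7.


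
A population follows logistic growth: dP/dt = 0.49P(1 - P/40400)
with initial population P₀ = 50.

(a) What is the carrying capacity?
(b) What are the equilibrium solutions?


Logistic ODE dP/dt = 0.49P(1 - P/40400) has equilibria where dP/dt = 0, i.e. P = 0 or P = 40400.
The coefficient (1 - P/K) = 0 when P = K, identifying K = 40400 as the carrying capacity.
(a) K = 40400; (b) equilibria P = 0 and P = 40400.


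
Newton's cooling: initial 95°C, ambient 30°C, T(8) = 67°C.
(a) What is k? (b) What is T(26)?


Newton's law: T(t) = T_a + (T₀ - T_a)e^(-kt).
(a) Use T(8) = 67: (67 - 30)/(95 - 30) = e^(-k·8), so k = -ln(0.569)/8 ≈ 0.0704.
(b) Apply k to t = 26: T(26) = 30 + (65)e^(-1.831) ≈ 40.4°C.


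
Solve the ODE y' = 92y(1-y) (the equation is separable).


Separate: dy/[y(1-y)] = 92 dx.
Partial fractions: 1/[y(1-y)] = 1/y + 1/(1-y).
Integrate: ln|y/(1-y)| = 92x + C₀.
Solve for y: y = 1/(1 + Ce^(-92x)).


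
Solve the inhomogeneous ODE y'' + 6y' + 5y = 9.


Characteristic roots of r² + 6r + 5 = 0 are -1, -5.
y_h = C₁e^(-x) + C₂e^(-5x).
Constant forcing; try y_p = A. Then 5A = 9 ⇒ A = 9/5.
General solution: y = C₁e^(-x) + C₂e^(-5x) + 9/5.


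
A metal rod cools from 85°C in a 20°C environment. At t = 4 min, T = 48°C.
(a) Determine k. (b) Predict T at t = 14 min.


Newton's law: T(t) = T_a + (T₀ - T_a)e^(-kt).
(a) Use T(4) = 48: (48 - 20)/(85 - 20) = e^(-k·4), so k = -ln(0.431)/4 ≈ 0.2105.
(b) Apply k to t = 14: T(14) = 20 + (65)e^(-2.948) ≈ 23.4°C.


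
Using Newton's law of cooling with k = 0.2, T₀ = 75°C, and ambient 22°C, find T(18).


Newton's law: dT/dt = -k(T - T_a) has solution T(t) = T_a + (T₀ - T_a)e^(-kt).
Plug in T_a = 22, T₀ = 75, k = 0.2, t = 18: T(18) = 22 + (53)e^(-3.60) ≈ 23.4°C.


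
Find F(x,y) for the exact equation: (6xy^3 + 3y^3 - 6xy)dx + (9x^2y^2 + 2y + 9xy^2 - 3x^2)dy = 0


Check exactness: ∂M/∂y = 18xy^2 + 9y^2 - 6x and ∂N/∂x = 18xy^2 + 9y^2 - 6x; equal, so the equation is exact.
Integrate M with respect to x (treating y as constant): ∫M dx = 3x^2y^3 + 3xy^3 - 3x^2y + h(y).
Differentiate w.r.t. y and set equal to N: the x-dependent terms already match, leaving h'(y) = 2y. Integrate: h(y) = y^2.
So F(x,y) = 3x^2y^3 + y^2 + 3xy^3 - 3x^2y.
General solution: 3x^2y^3 + y^2 + 3xy^3 - 3x^2y = C.


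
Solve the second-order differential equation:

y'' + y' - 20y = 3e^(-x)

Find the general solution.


Characteristic roots of r² + r - 20 = 0 are -5, 4.
y_h = C₁e^(-5x) + C₂e^(4x).
Forcing exponent -1 is not a characteristic root; try y_p = Ae^(-x).
Substitute: A·(1 + (1)·-1 + (-20)) = A·-20 = 3, so A = -3/20.
General solution: y = C₁e^(-5x) + C₂e^(4x) - (3/20)e^(-x).


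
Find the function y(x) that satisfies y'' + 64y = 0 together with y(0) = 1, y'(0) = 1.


Characteristic roots of r² + 64 = 0 are ±8i, so y = C₁cos(8x) + C₂sin(8x).
Apply y(0) = 1: C₁ = 1. Differentiate and apply y'(0) = 1: 8·C₂ = 1, so C₂ = 1/8.
Particular solution: y = cos(8x) + (1/8)sin(8x).


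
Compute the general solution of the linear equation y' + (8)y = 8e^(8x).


P(x) = 8 ⇒ μ = e^(8x).
(μ y)' = 8e^(16x) ⇒ μ y = (8/16)e^(16x) + C.
Divide by μ: y = (1/2)e^(8x) + Ce^(-8x).


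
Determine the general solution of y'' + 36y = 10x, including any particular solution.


Homogeneous: r² + 36 = 0 ⇒ r = ±6i, y_h = C₁cos(6x) + C₂sin(6x).
Polynomial forcing; try y_p = Ax + B. Then y_p'' + 36 y_p = 36(Ax + B) = 10x, so B = 0 and A = 5/18.
General solution: y = C₁cos(6x) + C₂sin(6x) + (5/18)x.


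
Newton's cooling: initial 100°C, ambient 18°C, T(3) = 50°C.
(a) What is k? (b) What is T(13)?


Newton's law: T(t) = T_a + (T₀ - T_a)e^(-kt).
(a) Use T(3) = 50: (50 - 18)/(100 - 18) = e^(-k·3), so k = -ln(0.390)/3 ≈ 0.3137.
(b) Apply k to t = 13: T(13) = 18 + (82)e^(-4.078) ≈ 19.4°C.


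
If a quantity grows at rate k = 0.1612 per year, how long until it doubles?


Exponential growth: P(t) = P₀ e^(0.1612t). Set P(t)/P₀ = 2: e^(0.1612t) = 2.
Solve: t = ln(2)/0.1612 ≈ 4.30 years.


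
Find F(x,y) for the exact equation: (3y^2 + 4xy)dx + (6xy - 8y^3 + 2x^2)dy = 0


Check exactness: ∂M/∂y = 6y + 4x and ∂N/∂x = 6y + 4x; equal, so the equation is exact.
Integrate M with respect to x (treating y as constant): ∫M dx = 3xy^2 + 2x^2y + h(y).
Differentiate w.r.t. y and set equal to N: the x-dependent terms already match, leaving h'(y) = -8y^3. Integrate: h(y) = -2y^4.
So F(x,y) = 3xy^2 - 2y^4 + 2x^2y.
General solution: 3xy^2 - 2y^4 + 2x^2y = C.


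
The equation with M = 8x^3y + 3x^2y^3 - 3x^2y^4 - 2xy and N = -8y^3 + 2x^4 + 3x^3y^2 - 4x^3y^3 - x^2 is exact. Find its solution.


Check exactness: ∂M/∂y = 8x^3 + 9x^2y^2 - 12x^2y^3 - 2x and ∂N/∂x = 8x^3 + 9x^2y^2 - 12x^2y^3 - 2x; equal, so the equation is exact.
Integrate M with respect to x (treating y as constant): ∫M dx = 2x^4y + x^3y^3 - x^3y^4 - x^2y + h(y).
Differentiate w.r.t. y and set equal to N: the x-dependent terms already match, leaving h'(y) = -8y^3. Integrate: h(y) = -2y^4.
So F(x,y) = -2y^4 + 2x^4y + x^3y^3 - x^3y^4 - x^2y.
General solution: -2y^4 + 2x^4y + x^3y^3 - x^3y^4 - x^2y = C.


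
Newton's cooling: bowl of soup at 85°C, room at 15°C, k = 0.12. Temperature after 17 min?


Newton's law: dT/dt = -k(T - T_a) has solution T(t) = T_a + (T₀ - T_a)e^(-kt).
Plug in T_a = 15, T₀ = 85, k = 0.12, t = 17: T(17) = 15 + (70)e^(-2.04) ≈ 24.1°C.


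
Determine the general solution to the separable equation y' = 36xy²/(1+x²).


Separate: dy/y² = 36x/(1+x²) dx.
Integrate LHS: ∫ dy/y² = -1/y.
Integrate RHS via u = 1+x²: 18ln(1+x²) + C.
Result: -1/y = 18ln(1+x²) + C.


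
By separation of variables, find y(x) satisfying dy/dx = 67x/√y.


Separate: √y dy = 67x dx.
Integrate: (2/3)y^(3/2) = (67/2)x² + C.


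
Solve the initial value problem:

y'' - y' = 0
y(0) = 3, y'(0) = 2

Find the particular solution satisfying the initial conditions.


Characteristic roots of r² - r = 0 are 1, 0.
General solution y = c₁ e^(x) + c₂.
Apply y(0) = 3: c₁ + c₂ = 3. Apply y'(0) = 2: 1 c₁ + 0 c₂ = 2.
Solve: c₁ = 2, c₂ = 1.
Particular solution: y = 2e^(x) + 1.


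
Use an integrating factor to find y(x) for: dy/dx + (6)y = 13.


P(x) = 6, Q(x) = 13; integrating factor μ = e^(6x).
(μ y)' = 13e^(6x) ⇒ μ y = (13/6)e^(6x) + C.
Divide by μ: y = 13/6 + Ce^(-6x).


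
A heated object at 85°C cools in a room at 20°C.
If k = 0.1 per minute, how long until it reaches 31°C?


From T(t) = T_a + (T₀ - T_a)e^(-kt), set T(t) = 31:
(31 - 20) / (85 - 20) = e^(-0.1t), so t = -ln(0.169)/0.1 ≈ 17.8 minutes.


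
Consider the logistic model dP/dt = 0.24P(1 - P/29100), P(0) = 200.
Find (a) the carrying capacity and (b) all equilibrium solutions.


Logistic ODE dP/dt = 0.24P(1 - P/29100) has equilibria where dP/dt = 0, i.e. P = 0 or P = 29100.
The coefficient (1 - P/K) = 0 when P = K, identifying K = 29100 as the carrying capacity.
(a) K = 29100; (b) equilibria P = 0 and P = 29100.


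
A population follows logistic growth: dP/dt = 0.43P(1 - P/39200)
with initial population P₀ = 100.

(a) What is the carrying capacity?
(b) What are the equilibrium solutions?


Logistic ODE dP/dt = 0.43P(1 - P/39200) has equilibria where dP/dt = 0, i.e. P = 0 or P = 39200.
The coefficient (1 - P/K) = 0 when P = K, identifying K = 39200 as the carrying capacity.
(a) K = 39200; (b) equilibria P = 0 and P = 39200.


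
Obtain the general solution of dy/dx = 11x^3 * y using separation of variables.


Separate variables: dy/y = 11x^3 dx.
Integrate: ln|y| = (11/4)x^4 + C₀.
Exponentiate: y = Ce^((11/4)x^4).


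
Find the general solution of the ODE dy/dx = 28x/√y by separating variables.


Separate: √y dy = 28x dx.
Integrate: (2/3)y^(3/2) = 14x² + C.


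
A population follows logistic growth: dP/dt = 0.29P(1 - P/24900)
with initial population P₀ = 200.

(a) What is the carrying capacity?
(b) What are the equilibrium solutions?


Logistic ODE dP/dt = 0.29P(1 - P/24900) has equilibria where dP/dt = 0, i.e. P = 0 or P = 24900.
The coefficient (1 - P/K) = 0 when P = K, identifying K = 24900 as the carrying capacity.
(a) K = 24900; (b) equilibria P = 0 and P = 24900.


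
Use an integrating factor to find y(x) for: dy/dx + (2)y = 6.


P(x) = 2, Q(x) = 6; integrating factor μ = e^(2x).
(μ y)' = 6e^(2x) ⇒ μ y = 3e^(2x) + C.
Divide by μ: y = 3 + Ce^(-2x).


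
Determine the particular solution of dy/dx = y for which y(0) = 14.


General solution of y' = y is y = Ce^(x).
Apply y(0) = 14: C = 14.
Particular solution: y = 14e^(x).


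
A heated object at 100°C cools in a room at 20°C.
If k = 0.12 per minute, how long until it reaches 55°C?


From T(t) = T_a + (T₀ - T_a)e^(-kt), set T(t) = 55:
(55 - 20) / (100 - 20) = e^(-0.12t), so t = -ln(0.438)/0.12 ≈ 6.9 minutes.


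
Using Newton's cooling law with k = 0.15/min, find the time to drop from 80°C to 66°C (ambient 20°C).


From T(t) = T_a + (T₀ - T_a)e^(-kt), set T(t) = 66:
(66 - 20) / (80 - 20) = e^(-0.15t), so t = -ln(0.767)/0.15 ≈ 1.8 minutes.


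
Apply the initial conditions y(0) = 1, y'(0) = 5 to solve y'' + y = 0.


Characteristic roots of r² + 1 = 0 are ±1i, so y = C₁cos(x) + C₂sin(x).
Apply y(0) = 1: C₁ = 1. Differentiate and apply y'(0) = 5: 1·C₂ = 5, so C₂ = 5.
Particular solution: y = cos(x) + 5sin(x).


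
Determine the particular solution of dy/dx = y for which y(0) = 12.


General solution of y' = y is y = Ce^(x).
Apply y(0) = 12: C = 12.
Particular solution: y = 12e^(x).


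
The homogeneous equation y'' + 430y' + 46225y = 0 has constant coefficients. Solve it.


Characteristic equation: r² + 430r + 46225 = 0, i.e. (r + 215)² = 0.
Repeated root r = -215; include an x factor for the second linearly independent solution.
General solution: y = (C₁ + C₂x)e^(-215x).


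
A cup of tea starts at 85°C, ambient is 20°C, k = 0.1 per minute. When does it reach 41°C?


From T(t) = T_a + (T₀ - T_a)e^(-kt), set T(t) = 41:
(41 - 20) / (85 - 20) = e^(-0.1t), so t = -ln(0.323)/0.1 ≈ 11.3 minutes.


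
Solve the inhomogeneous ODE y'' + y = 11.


Homogeneous part: r² + 1 = 0 ⇒ r = ±1i, so y_h = C₁cos(x) + C₂sin(x).
Try constant y_p = A; plug in: 1A = 11 ⇒ A = 11.
General solution: y = C₁cos(x) + C₂sin(x) + 11.


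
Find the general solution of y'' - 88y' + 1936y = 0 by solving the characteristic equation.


Characteristic equation: r² - 88r + 1936 = 0, i.e. (r - 44)² = 0.
Repeated root r = 44; include an x factor for the second linearly independent solution.
General solution: y = (C₁ + C₂x)e^(44x).


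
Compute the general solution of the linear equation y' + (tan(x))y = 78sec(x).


P(x) = tan(x) ⇒ μ = e^(∫tan(x)dx) = sec(x).
(sec(x) y)' = 78sec²(x) ⇒ sec(x) y = 78tan(x) + C.
Multiply by cos(x): y = 78sin(x) + C·cos(x).


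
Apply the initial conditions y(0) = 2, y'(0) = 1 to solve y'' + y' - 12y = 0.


Characteristic roots of r² + r - 12 = 0 are -4, 3.
General solution y = c₁ e^(-4x) + c₂ e^(3x).
Apply y(0) = 2: c₁ + c₂ = 2. Apply y'(0) = 1: -4 c₁ + 3 c₂ = 1.
Solve: c₁ = 5/7, c₂ = 9/7.
Particular solution: y = (5/7)e^(-4x) + (9/7)e^(3x).


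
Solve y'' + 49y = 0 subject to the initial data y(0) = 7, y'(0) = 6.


Characteristic roots of r² + 49 = 0 are ±7i, so y = C₁cos(7x) + C₂sin(7x).
Apply y(0) = 7: C₁ = 7. Differentiate and apply y'(0) = 6: 7·C₂ = 6, so C₂ = 6/7.
Particular solution: y = 7cos(7x) + (6/7)sin(7x).


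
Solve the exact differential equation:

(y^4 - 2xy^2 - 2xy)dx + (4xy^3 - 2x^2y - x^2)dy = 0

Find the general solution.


Check exactness: ∂M/∂y = 4y^3 - 4xy - 2x and ∂N/∂x = 4y^3 - 4xy - 2x; equal, so the equation is exact.
Integrate M with respect to x (treating y as constant): ∫M dx = xy^4 - x^2y^2 - x^2y + h(y).
Differentiate w.r.t. y and set equal to N: all terms match, so h'(y) = 0 and h is a constant absorbed into C.
General solution: xy^4 - x^2y^2 - x^2y = C.


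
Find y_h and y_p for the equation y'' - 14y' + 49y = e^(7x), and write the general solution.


Characteristic polynomial (r - 7)² = 0; repeated root r = 7.
y_h = (C₁ + C₂x)e^(7x). Forcing matches the repeated root (resonance), so try y_p = Ax² e^(7x).
Substitute and solve for A: 2A = 1, so A = 1/2.
General solution: y = (C₁ + C₂x + (1/2)x²)e^(7x).


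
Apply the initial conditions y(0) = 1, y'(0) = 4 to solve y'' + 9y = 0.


Characteristic roots of r² + 9 = 0 are ±3i, so y = C₁cos(3x) + C₂sin(3x).
Apply y(0) = 1: C₁ = 1. Differentiate and apply y'(0) = 4: 3·C₂ = 4, so C₂ = 4/3.
Particular solution: y = cos(3x) + (4/3)sin(3x).


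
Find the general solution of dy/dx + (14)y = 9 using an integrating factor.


P(x) = 14, Q(x) = 9; integrating factor μ = e^(14x).
(μ y)' = 9e^(14x) ⇒ μ y = (9/14)e^(14x) + C.
Divide by μ: y = 9/14 + Ce^(-14x).


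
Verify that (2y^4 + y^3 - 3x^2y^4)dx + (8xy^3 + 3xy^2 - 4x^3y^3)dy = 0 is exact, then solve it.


Check exactness: ∂M/∂y = 8y^3 + 3y^2 - 12x^2y^3 and ∂N/∂x = 8y^3 + 3y^2 - 12x^2y^3; equal, so the equation is exact.
Integrate M with respect to x (treating y as constant): ∫M dx = 2xy^4 + xy^3 - x^3y^4 + h(y).
Differentiate w.r.t. y and set equal to N: all terms match, so h'(y) = 0 and h is a constant absorbed into C.
General solution: 2xy^4 + xy^3 - x^3y^4 = C.


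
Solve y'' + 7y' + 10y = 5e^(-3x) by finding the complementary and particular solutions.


Characteristic roots of r² + 7r + 10 = 0 are -2, -5.
y_h = C₁e^(-2x) + C₂e^(-5x).
Forcing exponent -3 is not a characteristic root; try y_p = Ae^(-3x).
Substitute: A·(9 + (7)·-3 + (10)) = A·-2 = 5, so A = -5/2.
General solution: y = C₁e^(-2x) + C₂e^(-5x) - (5/2)e^(-3x).


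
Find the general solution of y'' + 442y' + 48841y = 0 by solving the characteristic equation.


Characteristic equation: r² + 442r + 48841 = 0, i.e. (r + 221)² = 0.
Repeated root r = -221; include an x factor for the second linearly independent solution.
General solution: y = (C₁ + C₂x)e^(-221x).


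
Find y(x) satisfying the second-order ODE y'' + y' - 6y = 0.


Characteristic equation: r² + r - 6 = 0.
Factor: (r - 2)(r + 3) = 0 ⇒ r = 2, -3 (distinct real).
General solution: y = C₁e^(2x) + C₂e^(-3x).


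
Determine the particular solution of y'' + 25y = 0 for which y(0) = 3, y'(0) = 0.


Characteristic roots of r² + 25 = 0 are ±5i, so y = C₁cos(5x) + C₂sin(5x).
Apply y(0) = 3: C₁ = 3. Differentiate and apply y'(0) = 0: 5·C₂ = 0, so C₂ = 0.
Particular solution: y = 3cos(5x).


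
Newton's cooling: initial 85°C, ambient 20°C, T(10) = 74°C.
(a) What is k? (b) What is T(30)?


Newton's law: T(t) = T_a + (T₀ - T_a)e^(-kt).
(a) Use T(10) = 74: (74 - 20)/(85 - 20) = e^(-k·10), so k = -ln(0.831)/10 ≈ 0.0185.
(b) Apply k to t = 30: T(30) = 20 + (65)e^(-0.556) ≈ 57.3°C.


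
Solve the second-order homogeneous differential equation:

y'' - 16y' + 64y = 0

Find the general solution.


Characteristic equation: r² - 16r + 64 = 0, i.e. (r - 8)² = 0.
Repeated root r = 8; include an x factor for the second linearly independent solution.
General solution: y = (C₁ + C₂x)e^(8x).


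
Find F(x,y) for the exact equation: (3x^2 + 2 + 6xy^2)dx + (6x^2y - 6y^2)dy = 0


Check exactness: ∂M/∂y = 12xy and ∂N/∂x = 12xy; equal, so the equation is exact.
Integrate M with respect to x (treating y as constant): ∫M dx = x^3 + 2x + 3x^2y^2 + h(y).
Differentiate w.r.t. y and set equal to N: the x-dependent terms already match, leaving h'(y) = -6y^2. Integrate: h(y) = -2y^3.
So F(x,y) = x^3 + 2x + 3x^2y^2 - 2y^3.
General solution: x^3 + 2x + 3x^2y^2 - 2y^3 = C.


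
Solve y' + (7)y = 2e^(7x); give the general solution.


P(x) = 7 ⇒ μ = e^(7x).
(μ y)' = 2e^(14x) ⇒ μ y = (2/14)e^(14x) + C.
Divide by μ: y = (1/7)e^(7x) + Ce^(-7x).


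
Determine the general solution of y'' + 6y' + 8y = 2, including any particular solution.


Characteristic roots of r² + 6r + 8 = 0 are -4, -2.
y_h = C₁e^(-4x) + C₂e^(-2x).
Constant forcing; try y_p = A. Then 8A = 2 ⇒ A = 1/4.
General solution: y = C₁e^(-4x) + C₂e^(-2x) + 1/4.


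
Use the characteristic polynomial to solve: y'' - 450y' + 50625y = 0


Characteristic equation: r² - 450r + 50625 = 0, i.e. (r - 225)² = 0.
Repeated root r = 225; include an x factor for the second linearly independent solution.
General solution: y = (C₁ + C₂x)e^(225x).


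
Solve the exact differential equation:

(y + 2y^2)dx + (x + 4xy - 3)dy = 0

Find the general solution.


Check exactness: ∂M/∂y = 1 + 4y and ∂N/∂x = 1 + 4y; equal, so the equation is exact.
Integrate M with respect to x (treating y as constant): ∫M dx = xy + 2xy^2 + h(y).
Differentiate w.r.t. y and set equal to N: the x-dependent terms already match, leaving h'(y) = -3. Integrate: h(y) = -3y.
So F(x,y) = xy + 2xy^2 - 3y.
General solution: xy + 2xy^2 - 3y = C.


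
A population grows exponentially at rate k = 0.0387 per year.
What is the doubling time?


Exponential growth: P(t) = P₀ e^(0.0387t). Set P(t)/P₀ = 2: e^(0.0387t) = 2.
Solve: t = ln(2)/0.0387 ≈ 17.91 years.


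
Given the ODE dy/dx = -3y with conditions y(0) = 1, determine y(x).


General solution of y' = -3y is y = Ce^(-3x).
Apply y(0) = 1: C = 1.
Particular solution: y = e^(-3x).


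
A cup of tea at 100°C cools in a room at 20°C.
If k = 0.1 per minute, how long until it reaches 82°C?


From T(t) = T_a + (T₀ - T_a)e^(-kt), set T(t) = 82:
(82 - 20) / (100 - 20) = e^(-0.1t), so t = -ln(0.775)/0.1 ≈ 2.5 minutes.


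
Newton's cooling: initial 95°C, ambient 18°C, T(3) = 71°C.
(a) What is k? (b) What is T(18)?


Newton's law: T(t) = T_a + (T₀ - T_a)e^(-kt).
(a) Use T(3) = 71: (71 - 18)/(95 - 18) = e^(-k·3), so k = -ln(0.688)/3 ≈ 0.1245.
(b) Apply k to t = 18: T(18) = 18 + (77)e^(-2.241) ≈ 26.2°C.


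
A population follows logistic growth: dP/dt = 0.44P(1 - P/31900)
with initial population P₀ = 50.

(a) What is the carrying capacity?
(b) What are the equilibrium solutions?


Logistic ODE dP/dt = 0.44P(1 - P/31900) has equilibria where dP/dt = 0, i.e. P = 0 or P = 31900.
The coefficient (1 - P/K) = 0 when P = K, identifying K = 31900 as the carrying capacity.
(a) K = 31900; (b) equilibria P = 0 and P = 31900.


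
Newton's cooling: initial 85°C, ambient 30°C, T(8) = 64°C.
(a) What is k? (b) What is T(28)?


Newton's law: T(t) = T_a + (T₀ - T_a)e^(-kt).
(a) Use T(8) = 64: (64 - 30)/(85 - 30) = e^(-k·8), so k = -ln(0.618)/8 ≈ 0.0601.
(b) Apply k to t = 28: T(28) = 30 + (55)e^(-1.683) ≈ 40.2°C.


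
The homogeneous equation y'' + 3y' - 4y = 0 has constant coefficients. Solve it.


Characteristic equation: r² + 3r - 4 = 0.
Factor: (r + 4)(r - 1) = 0 ⇒ r = -4, 1 (distinct real).
General solution: y = C₁e^(-4x) + C₂e^(x).


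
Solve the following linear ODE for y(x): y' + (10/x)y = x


P(x) = 10/x ⇒ μ = x^10.
(x^10 y)' = x^10·x^1 = x^11.
Integrate: x^10 y = x^12/(12) + C.
Solve for y: y = (1/12)x^2 + C/x^10.


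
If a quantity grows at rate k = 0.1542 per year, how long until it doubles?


Exponential growth: P(t) = P₀ e^(0.1542t). Set P(t)/P₀ = 2: e^(0.1542t) = 2.
Solve: t = ln(2)/0.1542 ≈ 4.50 years.


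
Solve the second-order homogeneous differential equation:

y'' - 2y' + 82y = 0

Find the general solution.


Characteristic equation: r² - 2r + 82 = 0.
Discriminant is negative; roots r = 1 ± 9i (complex conjugate pair).
General solution uses e^(α x)(C₁ cos(β x) + C₂ sin(β x)): y = e^(x)(C₁cos(9x) + C₂sin(9x)).


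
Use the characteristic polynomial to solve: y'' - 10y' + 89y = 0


Characteristic equation: r² - 10r + 89 = 0.
Discriminant is negative; roots r = 5 ± 8i (complex conjugate pair).
General solution uses e^(α x)(C₁ cos(β x) + C₂ sin(β x)): y = e^(5x)(C₁cos(8x) + C₂sin(8x)).


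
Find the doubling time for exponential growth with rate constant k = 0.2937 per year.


Exponential growth: P(t) = P₀ e^(0.2937t). Set P(t)/P₀ = 2: e^(0.2937t) = 2.
Solve: t = ln(2)/0.2937 ≈ 2.36 years.


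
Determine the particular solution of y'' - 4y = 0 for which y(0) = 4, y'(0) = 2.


Characteristic roots of r² - 4 = 0 are -2, 2.
General solution y = c₁ e^(-2x) + c₂ e^(2x).
Apply y(0) = 4: c₁ + c₂ = 4. Apply y'(0) = 2: -2 c₁ + 2 c₂ = 2.
Solve: c₁ = 3/2, c₂ = 5/2.
Particular solution: y = (3/2)e^(-2x) + (5/2)e^(2x).


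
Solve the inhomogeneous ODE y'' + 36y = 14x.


Homogeneous: r² + 36 = 0 ⇒ r = ±6i, y_h = C₁cos(6x) + C₂sin(6x).
Polynomial forcing; try y_p = Ax + B. Then y_p'' + 36 y_p = 36(Ax + B) = 14x, so B = 0 and A = 7/18.
General solution: y = C₁cos(6x) + C₂sin(6x) + (7/18)x.


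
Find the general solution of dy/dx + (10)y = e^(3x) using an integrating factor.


P(x) = 10 ⇒ μ = e^(10x).
(μ y)' = e^(13x) ⇒ μ y = e^(13x)/13 + C.
Divide by μ: y = (1/13)e^(3x) + Ce^(-10x).


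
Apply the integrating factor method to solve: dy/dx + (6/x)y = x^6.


P(x) = 6/x ⇒ μ = x^6.
(x^6 y)' = x^12 ⇒ x^6 y = x^13/(13) + C.
Solve for y: y = (1/13)x^7 + C/x^6.


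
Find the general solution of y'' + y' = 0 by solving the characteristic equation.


Characteristic equation: r² + r = 0.
Factor: (r - 0)(r + 1) = 0 ⇒ r = 0, -1 (distinct real).
General solution: y = C₁ + C₂e^(-x).


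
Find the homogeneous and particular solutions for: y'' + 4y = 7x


Homogeneous: r² + 4 = 0 ⇒ r = ±2i, y_h = C₁cos(2x) + C₂sin(2x).
Polynomial forcing; try y_p = Ax + B. Then y_p'' + 4 y_p = 4(Ax + B) = 7x, so B = 0 and A = 7/4.
General solution: y = C₁cos(2x) + C₂sin(2x) + (7/4)x.


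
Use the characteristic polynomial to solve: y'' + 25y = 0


Characteristic equation: r² + 25 = 0.
Discriminant is negative; roots r = 0 ± 5i (complex conjugate pair).
General solution uses e^(α x)(C₁ cos(β x) + C₂ sin(β x)): y = C₁cos(5x) + C₂sin(5x).


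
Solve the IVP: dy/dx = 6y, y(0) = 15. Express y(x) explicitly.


General solution of y' = 6y is y = Ce^(6x).
Apply y(0) = 15: C = 15.
Particular solution: y = 15e^(6x).


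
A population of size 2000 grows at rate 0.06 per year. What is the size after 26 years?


The ODE dP/dt = 0.06P has solution P(t) = P(0)e^(0.06t).
Substitute P(0) = 2000 and t = 26: P(26) = 2000 e^(1.56) ≈ 9518.


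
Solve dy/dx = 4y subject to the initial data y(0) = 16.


General solution of y' = 4y is y = Ce^(4x).
Apply y(0) = 16: C = 16.
Particular solution: y = 16e^(4x).


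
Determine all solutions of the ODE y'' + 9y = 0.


Characteristic equation: r² + 9 = 0.
Discriminant is negative; roots r = 0 ± 3i (complex conjugate pair).
General solution uses e^(α x)(C₁ cos(β x) + C₂ sin(β x)): y = C₁cos(3x) + C₂sin(3x).


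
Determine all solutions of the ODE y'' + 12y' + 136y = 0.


Characteristic equation: r² + 12r + 136 = 0.
Discriminant is negative; roots r = -6 ± 10i (complex conjugate pair).
General solution uses e^(α x)(C₁ cos(β x) + C₂ sin(β x)): y = e^(-6x)(C₁cos(10x) + C₂sin(10x)).
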